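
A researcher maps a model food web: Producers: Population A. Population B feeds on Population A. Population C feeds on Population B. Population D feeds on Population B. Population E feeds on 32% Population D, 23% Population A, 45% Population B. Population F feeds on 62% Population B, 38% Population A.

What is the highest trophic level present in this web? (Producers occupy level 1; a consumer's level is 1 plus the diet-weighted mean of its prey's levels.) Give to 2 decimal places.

3.09

Population B: 1 + 1 = 2
Population C: 1 + 2 = 3
Population D: 1 + 2 = 3
Population E: 1 + (0.32×3 + 0.23×1 + 0.45×2) = 3.09
Population F: 1 + (0.62×2 + 0.38×1) = 2.62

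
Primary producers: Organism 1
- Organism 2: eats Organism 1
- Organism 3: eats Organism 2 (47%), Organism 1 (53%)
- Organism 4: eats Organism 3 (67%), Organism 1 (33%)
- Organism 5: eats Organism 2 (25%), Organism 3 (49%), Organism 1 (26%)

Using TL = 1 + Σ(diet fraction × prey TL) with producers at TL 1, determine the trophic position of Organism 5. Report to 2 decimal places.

Organism 2: 1 + 1 = 2
Organism 3: 1 + (0.47×2 + 0.53×1) = 2.47
Organism 4: 1 + (0.67×2.47 + 0.33×1) = 2.9849
Organism 5: 1 + (0.25×2 + 0.49×2.47 + 0.26×1) = 2.9703

2.97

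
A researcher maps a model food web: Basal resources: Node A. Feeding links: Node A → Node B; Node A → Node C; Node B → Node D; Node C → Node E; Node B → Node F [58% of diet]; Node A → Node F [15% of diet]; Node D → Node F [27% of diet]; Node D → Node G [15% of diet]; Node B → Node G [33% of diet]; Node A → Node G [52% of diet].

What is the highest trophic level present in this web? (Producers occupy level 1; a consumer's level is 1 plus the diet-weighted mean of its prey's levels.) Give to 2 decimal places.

Node B: 1 + 1 = 2
Node C: 1 + 1 = 2
Node D: 1 + 2 = 3
Node E: 1 + 2 = 3
Node F: 1 + (0.58×2 + 0.15×1 + 0.27×3) = 3.12
Node G: 1 + (0.15×3 + 0.33×2 + 0.52×1) = 2.63

3.12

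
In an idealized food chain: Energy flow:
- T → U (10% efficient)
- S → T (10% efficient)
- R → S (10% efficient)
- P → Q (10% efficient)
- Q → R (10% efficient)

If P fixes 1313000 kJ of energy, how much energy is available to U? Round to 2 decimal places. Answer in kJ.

13.13 kJ

Q: 1313000 × 0.1 = 131300 kJ
R: 131300 × 0.1 = 13130 kJ
S: 13130 × 0.1 = 1313 kJ
T: 1313 × 0.1 = 131.3 kJ
U: 131.3 × 0.1 = 13.13 kJ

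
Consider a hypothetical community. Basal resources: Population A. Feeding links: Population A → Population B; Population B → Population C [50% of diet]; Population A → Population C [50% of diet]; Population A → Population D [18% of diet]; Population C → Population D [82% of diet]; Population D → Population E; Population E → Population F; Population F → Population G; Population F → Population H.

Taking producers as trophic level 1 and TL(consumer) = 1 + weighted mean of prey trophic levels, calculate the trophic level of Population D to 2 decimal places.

Population B: 1 + 1 = 2
Population C: 1 + (0.5×2 + 0.5×1) = 2.5
Population D: 1 + (0.18×1 + 0.82×2.5) = 3.23
Population E: 1 + 3.23 = 4.23
Population F: 1 + 4.23 = 5.23
Population G: 1 + 5.23 = 6.23
Population H: 1 + 5.23 = 6.23

3.23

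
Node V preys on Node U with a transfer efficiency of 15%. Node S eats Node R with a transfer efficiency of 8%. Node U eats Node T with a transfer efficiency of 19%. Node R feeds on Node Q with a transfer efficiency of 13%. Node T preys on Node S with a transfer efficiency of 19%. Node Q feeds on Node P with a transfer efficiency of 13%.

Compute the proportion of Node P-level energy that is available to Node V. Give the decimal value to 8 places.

Product of link efficiencies: 0.13 × 0.13 × 0.08 × 0.19 × 0.19 × 0.15 = 0.00000732108

0.00000732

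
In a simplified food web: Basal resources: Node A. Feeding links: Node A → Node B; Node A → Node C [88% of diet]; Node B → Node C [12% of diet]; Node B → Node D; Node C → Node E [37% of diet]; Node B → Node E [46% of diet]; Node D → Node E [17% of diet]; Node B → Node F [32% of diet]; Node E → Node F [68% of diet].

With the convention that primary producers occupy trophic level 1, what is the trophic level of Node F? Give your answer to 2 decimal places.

3.83

Node B: 1 + 1 = 2
Node C: 1 + (0.88×1 + 0.12×2) = 2.12
Node D: 1 + 2 = 3
Node E: 1 + (0.37×2.12 + 0.46×2 + 0.17×3) = 3.2144
Node F: 1 + (0.32×2 + 0.68×3.2144) = 3.825792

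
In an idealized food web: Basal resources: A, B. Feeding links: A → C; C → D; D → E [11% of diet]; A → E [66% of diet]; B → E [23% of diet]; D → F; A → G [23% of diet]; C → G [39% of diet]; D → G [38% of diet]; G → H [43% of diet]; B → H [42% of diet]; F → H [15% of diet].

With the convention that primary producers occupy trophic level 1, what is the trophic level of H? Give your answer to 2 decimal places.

3.37

C: 1 + 1 = 2
D: 1 + 2 = 3
E: 1 + (0.11×3 + 0.66×1 + 0.23×1) = 2.22
F: 1 + 3 = 4
G: 1 + (0.23×1 + 0.39×2 + 0.38×3) = 3.15
H: 1 + (0.43×3.15 + 0.42×1 + 0.15×4) = 3.3745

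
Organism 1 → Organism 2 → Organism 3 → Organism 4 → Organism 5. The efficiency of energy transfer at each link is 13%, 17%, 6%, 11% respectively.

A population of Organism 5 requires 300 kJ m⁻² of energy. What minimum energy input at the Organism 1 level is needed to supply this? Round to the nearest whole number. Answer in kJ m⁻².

Cumulative transfer efficiency: 0.13 × 0.17 × 0.06 × 0.11 = 0.00014586
Organism 1 energy = 300 / 0.00014586 = 2056767 kJ m⁻²

2056767 kJ m⁻²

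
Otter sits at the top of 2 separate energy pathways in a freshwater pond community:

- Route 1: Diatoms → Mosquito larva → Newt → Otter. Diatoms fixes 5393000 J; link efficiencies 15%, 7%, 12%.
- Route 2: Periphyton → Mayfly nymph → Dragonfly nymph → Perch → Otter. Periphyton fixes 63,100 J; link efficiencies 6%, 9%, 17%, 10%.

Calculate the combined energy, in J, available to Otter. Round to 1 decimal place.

Route 1: 5393000 × 0.15 × 0.07 × 0.12 = 6795.18 J
Route 2: 63100 × 0.06 × 0.09 × 0.17 × 0.1 = 5.79258 J
Total at Otter: 6795.18 + 5.79258 = 6800.97258 J

6801.0 J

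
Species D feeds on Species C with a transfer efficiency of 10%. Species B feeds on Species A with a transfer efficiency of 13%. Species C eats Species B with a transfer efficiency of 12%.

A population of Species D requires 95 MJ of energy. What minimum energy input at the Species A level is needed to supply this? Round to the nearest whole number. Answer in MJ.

60897 MJ

Cumulative transfer efficiency: 0.13 × 0.12 × 0.1 = 0.00156
Species A energy = 95 / 0.00156 = 60897 MJ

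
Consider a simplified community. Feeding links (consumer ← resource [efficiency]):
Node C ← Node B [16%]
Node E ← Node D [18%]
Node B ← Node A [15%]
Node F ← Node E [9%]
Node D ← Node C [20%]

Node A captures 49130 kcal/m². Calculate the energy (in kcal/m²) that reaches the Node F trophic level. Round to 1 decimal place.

3.8 kcal/m²

Node B: 49130 × 0.15 = 7369.5 kcal/m²
Node C: 7369.5 × 0.16 = 1179.12 kcal/m²
Node D: 1179.12 × 0.2 = 235.824 kcal/m²
Node E: 235.824 × 0.18 = 42.44832 kcal/m²
Node F: 42.44832 × 0.09 = 3.8203488 kcal/m²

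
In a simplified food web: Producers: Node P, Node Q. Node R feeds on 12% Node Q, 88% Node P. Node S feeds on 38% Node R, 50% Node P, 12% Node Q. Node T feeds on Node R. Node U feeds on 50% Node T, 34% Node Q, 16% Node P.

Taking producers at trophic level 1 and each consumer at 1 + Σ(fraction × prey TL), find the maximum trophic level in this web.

Node R: 1 + (0.12×1 + 0.88×1) = 2
Node S: 1 + (0.38×2 + 0.5×1 + 0.12×1) = 2.38
Node T: 1 + 2 = 3
Node U: 1 + (0.5×3 + 0.34×1 + 0.16×1) = 3

3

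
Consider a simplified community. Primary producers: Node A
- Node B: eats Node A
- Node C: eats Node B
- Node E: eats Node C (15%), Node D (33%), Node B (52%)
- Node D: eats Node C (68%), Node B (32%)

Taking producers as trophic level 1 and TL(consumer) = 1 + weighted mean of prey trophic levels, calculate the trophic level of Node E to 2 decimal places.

Node B: 1 + 1 = 2
Node C: 1 + 2 = 3
Node D: 1 + (0.68×3 + 0.32×2) = 3.68
Node E: 1 + (0.15×3 + 0.33×3.68 + 0.52×2) = 3.7044

3.70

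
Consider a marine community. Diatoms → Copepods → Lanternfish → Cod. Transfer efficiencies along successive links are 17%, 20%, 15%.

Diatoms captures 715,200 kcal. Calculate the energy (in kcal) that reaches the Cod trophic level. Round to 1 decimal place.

Copepods: 715200 × 0.17 = 121584 kcal
Lanternfish: 121584 × 0.2 = 24316.8 kcal
Cod: 24316.8 × 0.15 = 3647.52 kcal

3647.5 kcal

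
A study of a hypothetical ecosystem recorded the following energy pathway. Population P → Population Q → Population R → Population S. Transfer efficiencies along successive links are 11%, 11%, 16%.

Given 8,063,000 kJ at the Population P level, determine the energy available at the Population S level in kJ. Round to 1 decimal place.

15610.0 kJ

Population Q: 8063000 × 0.11 = 886930 kJ
Population R: 886930 × 0.11 = 97562.3 kJ
Population S: 97562.3 × 0.16 = 15609.968 kJ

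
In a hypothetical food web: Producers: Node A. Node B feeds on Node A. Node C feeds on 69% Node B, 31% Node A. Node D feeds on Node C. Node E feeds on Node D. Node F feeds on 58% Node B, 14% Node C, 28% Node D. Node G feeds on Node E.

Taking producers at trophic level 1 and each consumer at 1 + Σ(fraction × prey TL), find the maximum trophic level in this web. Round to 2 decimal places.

5.69

Node B: 1 + 1 = 2
Node C: 1 + (0.69×2 + 0.31×1) = 2.69
Node D: 1 + 2.69 = 3.69
Node E: 1 + 3.69 = 4.69
Node F: 1 + (0.58×2 + 0.14×2.69 + 0.28×3.69) = 3.5698
Node G: 1 + 4.69 = 5.69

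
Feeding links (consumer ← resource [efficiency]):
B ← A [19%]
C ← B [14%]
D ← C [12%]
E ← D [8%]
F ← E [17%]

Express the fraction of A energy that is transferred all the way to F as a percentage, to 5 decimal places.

Product of link efficiencies: 0.19 × 0.14 × 0.12 × 0.08 × 0.17 = 0.0000434112
As a percentage: 0.0000434112 × 100 = 0.00434%

0.00434%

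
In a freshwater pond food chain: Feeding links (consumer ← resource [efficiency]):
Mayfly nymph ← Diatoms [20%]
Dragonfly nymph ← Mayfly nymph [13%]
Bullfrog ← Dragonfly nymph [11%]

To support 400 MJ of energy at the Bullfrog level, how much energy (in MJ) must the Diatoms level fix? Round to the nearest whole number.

Cumulative transfer efficiency: 0.2 × 0.13 × 0.11 = 0.00286
Diatoms energy = 400 / 0.00286 = 139860 MJ

139860 MJ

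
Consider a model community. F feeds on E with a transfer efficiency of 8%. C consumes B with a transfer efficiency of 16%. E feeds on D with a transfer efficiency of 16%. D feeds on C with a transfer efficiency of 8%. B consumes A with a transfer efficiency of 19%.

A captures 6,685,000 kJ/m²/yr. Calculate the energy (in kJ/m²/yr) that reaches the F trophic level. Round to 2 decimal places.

208.10 kJ/m²/yr

B: 6685000 × 0.19 = 1270150 kJ/m²/yr
C: 1270150 × 0.16 = 203224 kJ/m²/yr
D: 203224 × 0.08 = 16257.92 kJ/m²/yr
E: 16257.92 × 0.16 = 2601.2672 kJ/m²/yr
F: 2601.2672 × 0.08 = 208.101376 kJ/m²/yr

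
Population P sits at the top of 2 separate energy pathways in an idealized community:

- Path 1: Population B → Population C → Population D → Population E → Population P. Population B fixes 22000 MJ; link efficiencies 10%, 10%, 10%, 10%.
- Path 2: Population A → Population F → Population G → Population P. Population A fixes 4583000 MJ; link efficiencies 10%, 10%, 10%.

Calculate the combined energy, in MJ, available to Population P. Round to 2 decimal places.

4585.20 MJ

Path 1: 22000 × 0.1 × 0.1 × 0.1 × 0.1 = 2.2 MJ
Path 2: 4583000 × 0.1 × 0.1 × 0.1 = 4583 MJ
Total at Population P: 2.2 + 4583 = 4585.2 MJ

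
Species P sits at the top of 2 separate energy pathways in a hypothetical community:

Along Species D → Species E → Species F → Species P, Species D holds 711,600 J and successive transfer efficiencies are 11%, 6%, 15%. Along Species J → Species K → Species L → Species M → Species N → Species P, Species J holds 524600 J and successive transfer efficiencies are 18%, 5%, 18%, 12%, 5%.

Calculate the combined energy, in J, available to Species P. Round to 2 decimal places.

Via Species D: 711600 × 0.11 × 0.06 × 0.15 = 704.484 J
Via Species J: 524600 × 0.18 × 0.05 × 0.18 × 0.12 × 0.05 = 5.099112 J
Total at Species P: 704.484 + 5.099112 = 709.583112 J

709.58 J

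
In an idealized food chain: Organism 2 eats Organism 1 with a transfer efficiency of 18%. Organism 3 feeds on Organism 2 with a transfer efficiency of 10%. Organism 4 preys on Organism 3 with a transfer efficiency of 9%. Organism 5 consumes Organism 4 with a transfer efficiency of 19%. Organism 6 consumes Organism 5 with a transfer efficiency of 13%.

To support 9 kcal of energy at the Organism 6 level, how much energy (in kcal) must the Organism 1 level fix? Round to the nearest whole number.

Cumulative transfer efficiency: 0.18 × 0.1 × 0.09 × 0.19 × 0.13 = 0.000040014
Organism 1 energy = 9 / 0.000040014 = 224921 kcal

224921 kcal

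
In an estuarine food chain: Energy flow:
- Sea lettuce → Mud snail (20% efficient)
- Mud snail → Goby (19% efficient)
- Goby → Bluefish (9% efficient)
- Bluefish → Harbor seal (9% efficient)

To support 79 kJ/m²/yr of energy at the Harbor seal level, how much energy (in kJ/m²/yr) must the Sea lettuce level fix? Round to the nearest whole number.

Cumulative transfer efficiency: 0.2 × 0.19 × 0.09 × 0.09 = 0.0003078
Sea lettuce energy = 79 / 0.0003078 = 256660 kJ/m²/yr

256660 kJ/m²/yr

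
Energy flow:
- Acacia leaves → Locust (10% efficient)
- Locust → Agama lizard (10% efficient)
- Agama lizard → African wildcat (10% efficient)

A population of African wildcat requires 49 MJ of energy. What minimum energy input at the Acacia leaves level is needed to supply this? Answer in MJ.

Cumulative transfer efficiency: 0.1 × 0.1 × 0.1 = 0.001
Acacia leaves energy = 49 / 0.001 = 49000 MJ

49000 MJ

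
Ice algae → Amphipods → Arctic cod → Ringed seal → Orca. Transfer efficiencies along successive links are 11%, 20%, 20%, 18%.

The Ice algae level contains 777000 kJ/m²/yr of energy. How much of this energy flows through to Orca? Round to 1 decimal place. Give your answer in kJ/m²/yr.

Amphipods: 777000 × 0.11 = 85470 kJ/m²/yr
Arctic cod: 85470 × 0.2 = 17094 kJ/m²/yr
Ringed seal: 17094 × 0.2 = 3418.8 kJ/m²/yr
Orca: 3418.8 × 0.18 = 615.384 kJ/m²/yr

615.4 kJ/m²/yr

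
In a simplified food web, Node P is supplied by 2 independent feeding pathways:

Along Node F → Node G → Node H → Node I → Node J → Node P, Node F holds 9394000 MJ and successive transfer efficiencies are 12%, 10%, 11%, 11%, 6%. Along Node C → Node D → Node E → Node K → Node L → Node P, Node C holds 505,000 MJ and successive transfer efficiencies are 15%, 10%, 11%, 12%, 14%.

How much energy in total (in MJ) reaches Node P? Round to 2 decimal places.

Via Node F: 9394000 × 0.12 × 0.1 × 0.11 × 0.11 × 0.06 = 81.840528 MJ
Via Node C: 505000 × 0.15 × 0.1 × 0.11 × 0.12 × 0.14 = 13.9986 MJ
Total at Node P: 81.840528 + 13.9986 = 95.839128 MJ

95.84 MJ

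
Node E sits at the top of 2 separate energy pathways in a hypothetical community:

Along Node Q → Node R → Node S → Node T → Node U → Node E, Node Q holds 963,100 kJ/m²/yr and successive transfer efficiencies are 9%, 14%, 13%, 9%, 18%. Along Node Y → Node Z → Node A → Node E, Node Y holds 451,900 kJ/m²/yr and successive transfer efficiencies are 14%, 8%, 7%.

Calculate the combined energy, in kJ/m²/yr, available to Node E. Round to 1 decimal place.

379.8 kJ/m²/yr

Via Node Q: 963100 × 0.09 × 0.14 × 0.13 × 0.09 × 0.18 = 25.55643636 kJ/m²/yr
Via Node Y: 451900 × 0.14 × 0.08 × 0.07 = 354.2896 kJ/m²/yr
Total at Node E: 25.55643636 + 354.2896 = 379.84603636 kJ/m²/yr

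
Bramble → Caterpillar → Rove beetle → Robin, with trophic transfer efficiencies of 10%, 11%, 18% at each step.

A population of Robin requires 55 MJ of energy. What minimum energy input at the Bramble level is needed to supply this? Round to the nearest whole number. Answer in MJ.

27778 MJ

Cumulative transfer efficiency: 0.1 × 0.11 × 0.18 = 0.00198
Bramble energy = 55 / 0.00198 = 27778 MJ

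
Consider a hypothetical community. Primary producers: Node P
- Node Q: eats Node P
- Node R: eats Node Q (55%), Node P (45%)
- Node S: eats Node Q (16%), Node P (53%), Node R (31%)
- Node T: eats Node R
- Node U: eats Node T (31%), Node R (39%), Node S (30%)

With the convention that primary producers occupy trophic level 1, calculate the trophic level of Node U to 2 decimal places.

3.89

Node Q: 1 + 1 = 2
Node R: 1 + (0.55×2 + 0.45×1) = 2.55
Node S: 1 + (0.16×2 + 0.53×1 + 0.31×2.55) = 2.6405
Node T: 1 + 2.55 = 3.55
Node U: 1 + (0.31×3.55 + 0.39×2.55 + 0.3×2.6405) = 3.88715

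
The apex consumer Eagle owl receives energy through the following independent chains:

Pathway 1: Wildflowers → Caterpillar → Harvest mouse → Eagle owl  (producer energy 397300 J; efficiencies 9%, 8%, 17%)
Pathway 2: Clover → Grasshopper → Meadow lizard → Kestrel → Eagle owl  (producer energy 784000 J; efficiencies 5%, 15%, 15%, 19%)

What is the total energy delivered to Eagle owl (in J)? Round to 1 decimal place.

653.9 J

Pathway 1: 397300 × 0.09 × 0.08 × 0.17 = 486.2952 J
Pathway 2: 784000 × 0.05 × 0.15 × 0.15 × 0.19 = 167.58 J
Total at Eagle owl: 486.2952 + 167.58 = 653.8752 J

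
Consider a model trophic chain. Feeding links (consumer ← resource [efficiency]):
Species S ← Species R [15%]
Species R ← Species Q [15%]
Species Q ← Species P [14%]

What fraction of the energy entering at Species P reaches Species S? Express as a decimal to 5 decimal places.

Product of link efficiencies: 0.14 × 0.15 × 0.15 = 0.00315

0.00315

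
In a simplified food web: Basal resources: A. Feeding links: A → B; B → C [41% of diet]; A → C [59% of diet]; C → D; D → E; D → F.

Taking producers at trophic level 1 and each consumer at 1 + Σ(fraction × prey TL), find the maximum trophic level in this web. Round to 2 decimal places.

4.41

B: 1 + 1 = 2
C: 1 + (0.41×2 + 0.59×1) = 2.41
D: 1 + 2.41 = 3.41
E: 1 + 3.41 = 4.41
F: 1 + 3.41 = 4.41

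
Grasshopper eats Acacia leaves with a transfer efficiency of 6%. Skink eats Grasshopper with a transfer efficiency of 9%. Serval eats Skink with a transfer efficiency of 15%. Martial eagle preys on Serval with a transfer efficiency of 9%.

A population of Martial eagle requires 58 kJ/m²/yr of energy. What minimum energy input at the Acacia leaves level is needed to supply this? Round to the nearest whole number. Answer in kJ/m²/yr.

795610 kJ/m²/yr

Cumulative transfer efficiency: 0.06 × 0.09 × 0.15 × 0.09 = 0.0000729
Acacia leaves energy = 58 / 0.0000729 = 795610 kJ/m²/yr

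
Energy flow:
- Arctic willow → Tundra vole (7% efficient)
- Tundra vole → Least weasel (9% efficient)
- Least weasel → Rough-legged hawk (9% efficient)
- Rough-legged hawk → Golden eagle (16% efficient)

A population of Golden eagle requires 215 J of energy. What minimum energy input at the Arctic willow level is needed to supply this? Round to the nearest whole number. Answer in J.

Cumulative transfer efficiency: 0.07 × 0.09 × 0.09 × 0.16 = 0.00009072
Arctic willow energy = 215 / 0.00009072 = 2369929 J

2369929 J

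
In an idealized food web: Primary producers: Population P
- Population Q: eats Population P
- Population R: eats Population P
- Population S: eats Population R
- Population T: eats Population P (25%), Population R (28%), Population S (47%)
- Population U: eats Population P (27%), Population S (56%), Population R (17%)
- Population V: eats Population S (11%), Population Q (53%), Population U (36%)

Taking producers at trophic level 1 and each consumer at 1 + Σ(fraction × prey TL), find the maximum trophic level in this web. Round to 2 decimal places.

Population Q: 1 + 1 = 2
Population R: 1 + 1 = 2
Population S: 1 + 2 = 3
Population T: 1 + (0.25×1 + 0.28×2 + 0.47×3) = 3.22
Population U: 1 + (0.27×1 + 0.56×3 + 0.17×2) = 3.29
Population V: 1 + (0.11×3 + 0.53×2 + 0.36×3.29) = 3.5744

3.57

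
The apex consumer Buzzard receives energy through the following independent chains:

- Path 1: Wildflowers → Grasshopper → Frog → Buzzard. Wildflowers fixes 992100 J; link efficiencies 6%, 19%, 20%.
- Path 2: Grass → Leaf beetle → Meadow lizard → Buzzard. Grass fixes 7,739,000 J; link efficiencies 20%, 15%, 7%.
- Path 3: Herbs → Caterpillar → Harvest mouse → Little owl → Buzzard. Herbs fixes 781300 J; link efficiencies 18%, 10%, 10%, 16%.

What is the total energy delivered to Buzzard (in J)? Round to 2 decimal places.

Path 1: 992100 × 0.06 × 0.19 × 0.2 = 2261.988 J
Path 2: 7739000 × 0.2 × 0.15 × 0.07 = 16251.9 J
Path 3: 781300 × 0.18 × 0.1 × 0.1 × 0.16 = 225.0144 J
Total at Buzzard: 2261.988 + 16251.9 + 225.0144 = 18738.9024 J

18738.90 J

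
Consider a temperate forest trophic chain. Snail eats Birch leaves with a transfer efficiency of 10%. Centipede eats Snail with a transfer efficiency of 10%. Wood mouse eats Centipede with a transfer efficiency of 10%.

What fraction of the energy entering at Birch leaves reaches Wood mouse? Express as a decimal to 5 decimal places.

Product of link efficiencies: 0.1 × 0.1 × 0.1 = 0.001

0.00100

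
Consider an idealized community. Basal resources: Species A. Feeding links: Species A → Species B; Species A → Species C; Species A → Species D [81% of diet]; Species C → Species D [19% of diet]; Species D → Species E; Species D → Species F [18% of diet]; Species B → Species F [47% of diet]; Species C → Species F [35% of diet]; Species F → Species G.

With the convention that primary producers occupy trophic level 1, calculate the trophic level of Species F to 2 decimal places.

3.03

Species B: 1 + 1 = 2
Species C: 1 + 1 = 2
Species D: 1 + (0.81×1 + 0.19×2) = 2.19
Species E: 1 + 2.19 = 3.19
Species F: 1 + (0.18×2.19 + 0.47×2 + 0.35×2) = 3.0342
Species G: 1 + 3.0342 = 4.0342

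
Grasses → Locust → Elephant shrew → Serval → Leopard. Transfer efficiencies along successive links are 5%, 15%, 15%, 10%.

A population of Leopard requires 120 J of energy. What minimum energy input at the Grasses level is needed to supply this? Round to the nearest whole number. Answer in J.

Cumulative transfer efficiency: 0.05 × 0.15 × 0.15 × 0.1 = 0.0001125
Grasses energy = 120 / 0.0001125 = 1066667 J

1066667 J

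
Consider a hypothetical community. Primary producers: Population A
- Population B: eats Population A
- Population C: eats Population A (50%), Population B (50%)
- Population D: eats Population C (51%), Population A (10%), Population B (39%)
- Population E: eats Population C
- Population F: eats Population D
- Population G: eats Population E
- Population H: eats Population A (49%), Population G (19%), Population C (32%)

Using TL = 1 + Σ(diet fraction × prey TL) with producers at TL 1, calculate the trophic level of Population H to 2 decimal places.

3.15

Population B: 1 + 1 = 2
Population C: 1 + (0.5×1 + 0.5×2) = 2.5
Population D: 1 + (0.51×2.5 + 0.1×1 + 0.39×2) = 3.155
Population E: 1 + 2.5 = 3.5
Population F: 1 + 3.155 = 4.155
Population G: 1 + 3.5 = 4.5
Population H: 1 + (0.49×1 + 0.19×4.5 + 0.32×2.5) = 3.145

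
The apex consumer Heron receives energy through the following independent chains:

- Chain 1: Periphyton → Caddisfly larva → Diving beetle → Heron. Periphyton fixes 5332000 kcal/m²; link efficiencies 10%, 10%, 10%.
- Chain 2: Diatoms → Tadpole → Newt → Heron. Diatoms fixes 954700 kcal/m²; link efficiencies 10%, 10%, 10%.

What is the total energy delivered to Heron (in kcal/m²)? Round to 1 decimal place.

Chain 1: 5332000 × 0.1 × 0.1 × 0.1 = 5332 kcal/m²
Chain 2: 954700 × 0.1 × 0.1 × 0.1 = 954.7 kcal/m²
Total at Heron: 5332 + 954.7 = 6286.7 kcal/m²

6286.7 kcal/m²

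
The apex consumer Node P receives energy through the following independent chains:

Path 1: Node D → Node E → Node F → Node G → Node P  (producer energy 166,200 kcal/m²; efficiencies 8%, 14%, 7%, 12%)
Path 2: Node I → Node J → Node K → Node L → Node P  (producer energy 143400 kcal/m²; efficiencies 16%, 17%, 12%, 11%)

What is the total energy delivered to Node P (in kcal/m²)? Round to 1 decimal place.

Path 1: 166200 × 0.08 × 0.14 × 0.07 × 0.12 = 15.636096 kcal/m²
Path 2: 143400 × 0.16 × 0.17 × 0.12 × 0.11 = 51.486336 kcal/m²
Total at Node P: 15.636096 + 51.486336 = 67.122432 kcal/m²

67.1 kcal/m²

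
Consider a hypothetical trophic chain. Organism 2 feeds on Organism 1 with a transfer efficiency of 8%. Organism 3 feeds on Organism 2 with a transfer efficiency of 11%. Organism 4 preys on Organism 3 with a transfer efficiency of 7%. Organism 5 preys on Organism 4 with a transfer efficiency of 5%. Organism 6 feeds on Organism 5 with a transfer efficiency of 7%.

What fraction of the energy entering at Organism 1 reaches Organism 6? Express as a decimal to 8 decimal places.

Product of link efficiencies: 0.08 × 0.11 × 0.07 × 0.05 × 0.07 = 0.000002156

0.00000216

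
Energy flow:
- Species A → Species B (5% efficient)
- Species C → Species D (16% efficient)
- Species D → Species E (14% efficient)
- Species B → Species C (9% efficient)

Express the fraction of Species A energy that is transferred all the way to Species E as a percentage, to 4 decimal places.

Product of link efficiencies: 0.05 × 0.09 × 0.16 × 0.14 = 0.0001008
As a percentage: 0.0001008 × 100 = 0.0101%

0.0101%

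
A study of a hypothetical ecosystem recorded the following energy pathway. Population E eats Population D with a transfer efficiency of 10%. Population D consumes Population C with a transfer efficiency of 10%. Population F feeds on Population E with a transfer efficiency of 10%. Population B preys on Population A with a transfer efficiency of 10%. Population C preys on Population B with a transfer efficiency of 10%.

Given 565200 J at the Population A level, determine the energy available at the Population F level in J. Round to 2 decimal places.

Population B: 565200 × 0.1 = 56520 J
Population C: 56520 × 0.1 = 5652 J
Population D: 5652 × 0.1 = 565.2 J
Population E: 565.2 × 0.1 = 56.52 J
Population F: 56.52 × 0.1 = 5.652 J

5.65 J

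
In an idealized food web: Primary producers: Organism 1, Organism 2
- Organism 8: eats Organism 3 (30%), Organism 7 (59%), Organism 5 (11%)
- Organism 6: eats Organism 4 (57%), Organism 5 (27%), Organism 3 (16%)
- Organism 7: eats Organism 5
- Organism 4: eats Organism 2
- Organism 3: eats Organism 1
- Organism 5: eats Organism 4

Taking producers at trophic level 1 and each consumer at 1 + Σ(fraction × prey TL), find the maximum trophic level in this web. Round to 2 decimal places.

4.29

Organism 3: 1 + 1 = 2
Organism 4: 1 + 1 = 2
Organism 5: 1 + 2 = 3
Organism 6: 1 + (0.57×2 + 0.27×3 + 0.16×2) = 3.27
Organism 7: 1 + 3 = 4
Organism 8: 1 + (0.3×2 + 0.59×4 + 0.11×3) = 4.29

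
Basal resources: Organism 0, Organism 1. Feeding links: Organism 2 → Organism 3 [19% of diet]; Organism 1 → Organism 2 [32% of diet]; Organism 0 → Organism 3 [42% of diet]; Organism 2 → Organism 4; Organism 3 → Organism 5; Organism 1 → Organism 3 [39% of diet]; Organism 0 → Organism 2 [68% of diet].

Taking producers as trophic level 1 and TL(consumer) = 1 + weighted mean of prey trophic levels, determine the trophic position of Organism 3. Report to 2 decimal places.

2.19

Organism 2: 1 + (0.68×1 + 0.32×1) = 2
Organism 3: 1 + (0.42×1 + 0.19×2 + 0.39×1) = 2.19
Organism 4: 1 + 2 = 3
Organism 5: 1 + 2.19 = 3.19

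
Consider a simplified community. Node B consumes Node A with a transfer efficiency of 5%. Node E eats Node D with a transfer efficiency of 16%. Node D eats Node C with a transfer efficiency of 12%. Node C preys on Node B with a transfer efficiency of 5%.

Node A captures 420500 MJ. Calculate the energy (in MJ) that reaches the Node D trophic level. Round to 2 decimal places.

126.15 MJ

Node B: 420500 × 0.05 = 21025 MJ
Node C: 21025 × 0.05 = 1051.25 MJ
Node D: 1051.25 × 0.12 = 126.15 MJ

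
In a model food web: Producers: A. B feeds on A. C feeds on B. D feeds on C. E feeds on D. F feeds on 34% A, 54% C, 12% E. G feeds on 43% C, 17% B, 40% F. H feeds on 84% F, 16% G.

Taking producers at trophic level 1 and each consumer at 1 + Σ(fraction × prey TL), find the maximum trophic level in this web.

B: 1 + 1 = 2
C: 1 + 2 = 3
D: 1 + 3 = 4
E: 1 + 4 = 5
F: 1 + (0.34×1 + 0.54×3 + 0.12×5) = 3.56
G: 1 + (0.43×3 + 0.17×2 + 0.4×3.56) = 4.054
H: 1 + (0.84×3.56 + 0.16×4.054) = 4.63904

5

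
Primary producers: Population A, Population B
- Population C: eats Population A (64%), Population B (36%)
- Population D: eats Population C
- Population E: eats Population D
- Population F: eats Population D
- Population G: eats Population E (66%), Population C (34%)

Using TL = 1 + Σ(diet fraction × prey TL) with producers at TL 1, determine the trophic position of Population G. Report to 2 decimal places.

4.32

Population C: 1 + (0.64×1 + 0.36×1) = 2
Population D: 1 + 2 = 3
Population E: 1 + 3 = 4
Population F: 1 + 3 = 4
Population G: 1 + (0.66×4 + 0.34×2) = 4.32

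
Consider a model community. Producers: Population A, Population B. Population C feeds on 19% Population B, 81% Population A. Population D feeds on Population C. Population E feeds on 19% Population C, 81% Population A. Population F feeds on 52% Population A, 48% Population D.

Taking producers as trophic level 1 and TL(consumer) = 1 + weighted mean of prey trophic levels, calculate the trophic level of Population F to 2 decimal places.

2.96

Population C: 1 + (0.19×1 + 0.81×1) = 2
Population D: 1 + 2 = 3
Population E: 1 + (0.19×2 + 0.81×1) = 2.19
Population F: 1 + (0.52×1 + 0.48×3) = 2.96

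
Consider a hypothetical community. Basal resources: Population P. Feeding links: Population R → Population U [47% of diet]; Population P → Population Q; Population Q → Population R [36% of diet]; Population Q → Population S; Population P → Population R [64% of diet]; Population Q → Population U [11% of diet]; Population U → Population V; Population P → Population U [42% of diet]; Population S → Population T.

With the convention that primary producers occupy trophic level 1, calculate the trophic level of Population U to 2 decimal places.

Population Q: 1 + 1 = 2
Population R: 1 + (0.36×2 + 0.64×1) = 2.36
Population S: 1 + 2 = 3
Population T: 1 + 3 = 4
Population U: 1 + (0.47×2.36 + 0.11×2 + 0.42×1) = 2.7492
Population V: 1 + 2.7492 = 3.7492

2.75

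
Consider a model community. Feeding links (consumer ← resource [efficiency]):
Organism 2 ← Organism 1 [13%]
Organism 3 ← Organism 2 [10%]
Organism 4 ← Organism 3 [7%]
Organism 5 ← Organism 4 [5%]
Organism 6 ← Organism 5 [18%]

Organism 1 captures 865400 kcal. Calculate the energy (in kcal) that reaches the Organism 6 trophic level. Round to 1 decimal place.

Organism 2: 865400 × 0.13 = 112502 kcal
Organism 3: 112502 × 0.1 = 11250.2 kcal
Organism 4: 11250.2 × 0.07 = 787.514 kcal
Organism 5: 787.514 × 0.05 = 39.3757 kcal
Organism 6: 39.3757 × 0.18 = 7.087626 kcal

7.1 kcal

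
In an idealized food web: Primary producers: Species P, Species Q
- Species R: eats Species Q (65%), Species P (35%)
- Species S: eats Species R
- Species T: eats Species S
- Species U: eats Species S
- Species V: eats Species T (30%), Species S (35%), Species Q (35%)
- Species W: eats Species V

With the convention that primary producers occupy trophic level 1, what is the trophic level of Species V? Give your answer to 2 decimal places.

Species R: 1 + (0.65×1 + 0.35×1) = 2
Species S: 1 + 2 = 3
Species T: 1 + 3 = 4
Species U: 1 + 3 = 4
Species V: 1 + (0.3×4 + 0.35×3 + 0.35×1) = 3.6
Species W: 1 + 3.6 = 4.6

3.60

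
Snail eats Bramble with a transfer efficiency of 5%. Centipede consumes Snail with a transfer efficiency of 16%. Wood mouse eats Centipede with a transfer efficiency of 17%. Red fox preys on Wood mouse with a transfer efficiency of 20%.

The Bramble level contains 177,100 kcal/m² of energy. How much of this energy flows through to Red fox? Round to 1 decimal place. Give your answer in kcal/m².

Snail: 177100 × 0.05 = 8855 kcal/m²
Centipede: 8855 × 0.16 = 1416.8 kcal/m²
Wood mouse: 1416.8 × 0.17 = 240.856 kcal/m²
Red fox: 240.856 × 0.2 = 48.1712 kcal/m²

48.2 kcal/m²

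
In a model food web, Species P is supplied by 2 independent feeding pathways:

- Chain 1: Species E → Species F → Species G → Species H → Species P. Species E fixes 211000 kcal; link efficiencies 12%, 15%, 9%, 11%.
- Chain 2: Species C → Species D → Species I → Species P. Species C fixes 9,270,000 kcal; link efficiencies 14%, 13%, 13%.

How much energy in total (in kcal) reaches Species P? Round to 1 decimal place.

Chain 1: 211000 × 0.12 × 0.15 × 0.09 × 0.11 = 37.6002 kcal
Chain 2: 9270000 × 0.14 × 0.13 × 0.13 = 21932.82 kcal
Total at Species P: 37.6002 + 21932.82 = 21970.4202 kcal

21970.4 kcal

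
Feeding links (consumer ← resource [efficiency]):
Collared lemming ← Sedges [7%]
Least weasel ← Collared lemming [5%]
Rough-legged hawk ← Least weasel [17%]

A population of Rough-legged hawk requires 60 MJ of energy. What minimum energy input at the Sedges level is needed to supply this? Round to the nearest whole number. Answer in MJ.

Cumulative transfer efficiency: 0.07 × 0.05 × 0.17 = 0.000595
Sedges energy = 60 / 0.000595 = 100840 MJ

100840 MJ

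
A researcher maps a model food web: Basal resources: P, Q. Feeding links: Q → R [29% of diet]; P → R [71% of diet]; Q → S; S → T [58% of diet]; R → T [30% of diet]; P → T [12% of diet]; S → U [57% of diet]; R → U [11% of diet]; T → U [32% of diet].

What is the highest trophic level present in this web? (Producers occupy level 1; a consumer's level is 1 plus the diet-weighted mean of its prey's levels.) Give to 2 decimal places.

R: 1 + (0.29×1 + 0.71×1) = 2
S: 1 + 1 = 2
T: 1 + (0.58×2 + 0.3×2 + 0.12×1) = 2.88
U: 1 + (0.57×2 + 0.11×2 + 0.32×2.88) = 3.2816

3.28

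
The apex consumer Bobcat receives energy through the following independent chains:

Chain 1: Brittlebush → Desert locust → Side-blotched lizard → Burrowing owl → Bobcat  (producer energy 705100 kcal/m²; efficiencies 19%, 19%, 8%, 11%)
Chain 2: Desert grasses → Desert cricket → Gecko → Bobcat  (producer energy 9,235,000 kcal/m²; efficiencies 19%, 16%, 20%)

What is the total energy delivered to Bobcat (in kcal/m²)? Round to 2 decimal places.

Chain 1: 705100 × 0.19 × 0.19 × 0.08 × 0.11 = 223.996168 kcal/m²
Chain 2: 9235000 × 0.19 × 0.16 × 0.2 = 56148.8 kcal/m²
Total at Bobcat: 223.996168 + 56148.8 = 56372.796168 kcal/m²

56372.80 kcal/m²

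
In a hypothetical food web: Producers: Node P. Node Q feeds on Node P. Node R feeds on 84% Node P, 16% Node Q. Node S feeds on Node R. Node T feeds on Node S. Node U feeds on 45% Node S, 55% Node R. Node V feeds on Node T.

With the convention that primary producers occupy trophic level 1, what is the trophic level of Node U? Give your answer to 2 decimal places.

Node Q: 1 + 1 = 2
Node R: 1 + (0.84×1 + 0.16×2) = 2.16
Node S: 1 + 2.16 = 3.16
Node T: 1 + 3.16 = 4.16
Node U: 1 + (0.45×3.16 + 0.55×2.16) = 3.61
Node V: 1 + 4.16 = 5.16

3.61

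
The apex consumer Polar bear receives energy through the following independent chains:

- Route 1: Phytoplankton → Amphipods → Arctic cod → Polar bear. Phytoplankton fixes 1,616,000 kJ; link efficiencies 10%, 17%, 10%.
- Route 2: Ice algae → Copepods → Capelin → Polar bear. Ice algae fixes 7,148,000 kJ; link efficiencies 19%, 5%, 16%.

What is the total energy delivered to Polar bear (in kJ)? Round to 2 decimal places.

Route 1: 1616000 × 0.1 × 0.17 × 0.1 = 2747.2 kJ
Route 2: 7148000 × 0.19 × 0.05 × 0.16 = 10864.96 kJ
Total at Polar bear: 2747.2 + 10864.96 = 13612.16 kJ

13612.16 kJ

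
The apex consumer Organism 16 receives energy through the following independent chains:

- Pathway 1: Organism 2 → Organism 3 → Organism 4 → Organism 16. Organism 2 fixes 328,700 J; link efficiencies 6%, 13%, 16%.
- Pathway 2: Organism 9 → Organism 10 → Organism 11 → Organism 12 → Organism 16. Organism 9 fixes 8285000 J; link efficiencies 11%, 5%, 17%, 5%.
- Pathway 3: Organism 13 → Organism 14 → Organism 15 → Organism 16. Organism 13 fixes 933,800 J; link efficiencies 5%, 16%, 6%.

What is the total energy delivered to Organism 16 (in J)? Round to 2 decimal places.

Pathway 1: 328700 × 0.06 × 0.13 × 0.16 = 410.2176 J
Pathway 2: 8285000 × 0.11 × 0.05 × 0.17 × 0.05 = 387.32375 J
Pathway 3: 933800 × 0.05 × 0.16 × 0.06 = 448.224 J
Total at Organism 16: 410.2176 + 387.32375 + 448.224 = 1245.76535 J

1245.77 J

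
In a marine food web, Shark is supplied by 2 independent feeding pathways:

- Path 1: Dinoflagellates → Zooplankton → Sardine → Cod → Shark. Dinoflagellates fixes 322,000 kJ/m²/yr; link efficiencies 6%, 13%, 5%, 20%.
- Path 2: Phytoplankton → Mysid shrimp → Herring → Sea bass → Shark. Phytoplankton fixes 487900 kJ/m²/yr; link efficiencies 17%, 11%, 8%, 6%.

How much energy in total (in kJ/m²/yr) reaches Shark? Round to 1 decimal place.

68.9 kJ/m²/yr

Path 1: 322000 × 0.06 × 0.13 × 0.05 × 0.2 = 25.116 kJ/m²/yr
Path 2: 487900 × 0.17 × 0.11 × 0.08 × 0.06 = 43.793904 kJ/m²/yr
Total at Shark: 25.116 + 43.793904 = 68.909904 kJ/m²/yr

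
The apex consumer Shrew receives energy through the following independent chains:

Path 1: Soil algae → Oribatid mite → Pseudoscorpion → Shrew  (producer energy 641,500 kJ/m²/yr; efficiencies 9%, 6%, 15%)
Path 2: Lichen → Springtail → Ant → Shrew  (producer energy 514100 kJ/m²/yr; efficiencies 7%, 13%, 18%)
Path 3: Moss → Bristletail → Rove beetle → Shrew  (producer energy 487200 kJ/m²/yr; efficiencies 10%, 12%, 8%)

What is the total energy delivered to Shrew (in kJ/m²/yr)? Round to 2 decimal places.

Path 1: 641500 × 0.09 × 0.06 × 0.15 = 519.615 kJ/m²/yr
Path 2: 514100 × 0.07 × 0.13 × 0.18 = 842.0958 kJ/m²/yr
Path 3: 487200 × 0.1 × 0.12 × 0.08 = 467.712 kJ/m²/yr
Total at Shrew: 519.615 + 842.0958 + 467.712 = 1829.4228 kJ/m²/yr

1829.42 kJ/m²/yr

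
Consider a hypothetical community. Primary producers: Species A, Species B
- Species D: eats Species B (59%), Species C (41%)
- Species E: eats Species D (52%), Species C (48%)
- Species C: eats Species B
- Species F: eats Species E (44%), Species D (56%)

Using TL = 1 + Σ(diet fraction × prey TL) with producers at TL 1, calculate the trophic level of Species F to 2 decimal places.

Species C: 1 + 1 = 2
Species D: 1 + (0.59×1 + 0.41×2) = 2.41
Species E: 1 + (0.52×2.41 + 0.48×2) = 3.2132
Species F: 1 + (0.44×3.2132 + 0.56×2.41) = 3.763408

3.76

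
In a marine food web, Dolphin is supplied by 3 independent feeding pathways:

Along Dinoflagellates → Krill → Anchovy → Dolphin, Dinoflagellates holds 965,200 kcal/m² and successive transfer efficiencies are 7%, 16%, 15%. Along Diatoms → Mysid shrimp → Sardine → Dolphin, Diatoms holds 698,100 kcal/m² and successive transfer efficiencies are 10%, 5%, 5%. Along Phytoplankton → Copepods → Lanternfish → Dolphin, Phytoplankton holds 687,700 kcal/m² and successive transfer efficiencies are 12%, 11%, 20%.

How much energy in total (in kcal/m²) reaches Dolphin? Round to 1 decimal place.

3611.6 kcal/m²

Via Dinoflagellates: 965200 × 0.07 × 0.16 × 0.15 = 1621.536 kcal/m²
Via Diatoms: 698100 × 0.1 × 0.05 × 0.05 = 174.525 kcal/m²
Via Phytoplankton: 687700 × 0.12 × 0.11 × 0.2 = 1815.528 kcal/m²
Total at Dolphin: 1621.536 + 174.525 + 1815.528 = 3611.589 kcal/m²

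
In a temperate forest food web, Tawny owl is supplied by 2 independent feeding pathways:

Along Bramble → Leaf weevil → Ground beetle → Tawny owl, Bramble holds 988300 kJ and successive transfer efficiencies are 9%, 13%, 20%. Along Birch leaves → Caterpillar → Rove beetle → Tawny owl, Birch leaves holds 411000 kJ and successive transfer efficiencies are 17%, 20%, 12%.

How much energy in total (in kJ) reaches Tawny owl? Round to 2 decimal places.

3989.50 kJ

Via Bramble: 988300 × 0.09 × 0.13 × 0.2 = 2312.622 kJ
Via Birch leaves: 411000 × 0.17 × 0.2 × 0.12 = 1676.88 kJ
Total at Tawny owl: 2312.622 + 1676.88 = 3989.502 kJ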